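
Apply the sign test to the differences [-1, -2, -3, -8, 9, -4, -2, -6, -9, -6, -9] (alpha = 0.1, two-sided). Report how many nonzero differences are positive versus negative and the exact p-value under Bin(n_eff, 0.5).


Step 1: Discard zero differences. Original n = 11; n_eff = number of nonzero differences = 11.
Nonzero differences (with sign): -1, -2, -3, -8, +9, -4, -2, -6, -9, -6, -9
Step 2: Count signs: positive = 1, negative = 10.
Step 3: Under H0: P(positive) = 0.5, so the number of positives S ~ Bin(11, 0.5).
Step 4: Two-sided exact p-value = sum of Bin(11,0.5) probabilities at or below the observed probability = 0.011719.
Step 5: alpha = 0.1. reject H0.

n_eff = 11, pos = 1, neg = 10, p = 0.011719, reject H0.


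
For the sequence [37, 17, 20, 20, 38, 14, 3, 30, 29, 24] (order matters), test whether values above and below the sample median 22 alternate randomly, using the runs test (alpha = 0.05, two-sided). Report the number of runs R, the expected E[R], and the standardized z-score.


Step 1: Compute median = 22; label A = above, B = below.
Labels in order: ABBBABBAAA  (n_A = 5, n_B = 5)
Step 2: Count runs R = 5.
Step 3: Under H0 (random ordering), E[R] = 2*n_A*n_B/(n_A+n_B) + 1 = 2*5*5/10 + 1 = 6.0000.
        Var[R] = 2*n_A*n_B*(2*n_A*n_B - n_A - n_B) / ((n_A+n_B)^2 * (n_A+n_B-1)) = 2000/900 = 2.2222.
        SD[R] = 1.4907.
Step 4: Continuity-corrected z = (R + 0.5 - E[R]) / SD[R] = (5 + 0.5 - 6.0000) / 1.4907 = -0.3354.
Step 5: Two-sided p-value via normal approximation = 2*(1 - Phi(|z|)) = 0.737316.
Step 6: alpha = 0.05. fail to reject H0.

R = 5, z = -0.3354, p = 0.737316, fail to reject H0.


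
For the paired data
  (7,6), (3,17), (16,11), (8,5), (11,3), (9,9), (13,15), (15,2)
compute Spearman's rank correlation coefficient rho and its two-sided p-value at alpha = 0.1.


Step 1: Rank x and y separately (midranks; no ties here).
rank(x): 7->2, 3->1, 16->8, 8->3, 11->5, 9->4, 13->6, 15->7
rank(y): 6->4, 17->8, 11->6, 5->3, 3->2, 9->5, 15->7, 2->1
Step 2: d_i = R_x(i) - R_y(i); compute d_i^2.
  (2-4)^2=4, (1-8)^2=49, (8-6)^2=4, (3-3)^2=0, (5-2)^2=9, (4-5)^2=1, (6-7)^2=1, (7-1)^2=36
sum(d^2) = 104.
Step 3: rho = 1 - 6*104 / (8*(8^2 - 1)) = 1 - 624/504 = -0.238095.
Step 4: Under H0, t = rho * sqrt((n-2)/(1-rho^2)) = -0.6005 ~ t(6).
Step 5: Two-sided p-value from the t-distribution with 6 df = 0.570156.
Step 6: alpha = 0.1. fail to reject H0.

rho = -0.2381, p = 0.570156, fail to reject H0 at alpha = 0.1.


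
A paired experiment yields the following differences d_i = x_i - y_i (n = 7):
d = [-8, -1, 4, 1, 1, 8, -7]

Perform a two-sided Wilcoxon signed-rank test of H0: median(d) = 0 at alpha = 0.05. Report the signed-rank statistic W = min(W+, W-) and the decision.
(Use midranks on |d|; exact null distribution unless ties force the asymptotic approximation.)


Step 1: Drop any zero differences (none here) and take |d_i|.
|d| = [8, 1, 4, 1, 1, 8, 7]
Step 2: Midrank |d_i| (ties get averaged ranks).
ranks: |8|->6.5, |1|->2, |4|->4, |1|->2, |1|->2, |8|->6.5, |7|->5
Step 3: Attach original signs; sum ranks with positive sign and with negative sign.
W+ = 4 + 2 + 2 + 6.5 = 14.5
W- = 6.5 + 2 + 5 = 13.5
(Check: W+ + W- = 28 should equal n(n+1)/2 = 28.)
Step 4: Test statistic W = min(W+, W-) = 13.5.
Step 5: Ties in |d|, so use the tie-corrected normal approximation.
        E[W] = n(n+1)/4 = 7*8/4 = 14.
        Tie groups: |d|=1 (t=3), |d|=8 (t=2); sum(t^3 - t) = 30.
        Var[W] = n(n+1)(2n+1)/24 - sum(t^3-t)/48 = 840/24 - 30/48 = 34.375.
        z = (W - E[W]) / sqrt(Var[W]) = (13.5 - 14) / 5.8630 = -0.0853.
        Two-sided p = 2*Phi(z) = 0.932039.
Step 6: alpha = 0.05. fail to reject H0.

W+ = 14.5, W- = 13.5, W = min = 13.5, p = 0.932039, fail to reject H0.


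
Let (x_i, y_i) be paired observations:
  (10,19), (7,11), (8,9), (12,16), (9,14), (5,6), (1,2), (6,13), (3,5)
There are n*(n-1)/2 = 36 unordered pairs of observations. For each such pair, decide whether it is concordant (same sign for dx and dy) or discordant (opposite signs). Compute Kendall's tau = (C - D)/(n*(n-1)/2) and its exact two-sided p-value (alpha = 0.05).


Step 1: Enumerate the 36 unordered pairs (i,j) with i<j and classify each by sign(x_j-x_i) * sign(y_j-y_i).
  (1,2):dx=-3,dy=-8->C; (1,3):dx=-2,dy=-10->C; (1,4):dx=+2,dy=-3->D; (1,5):dx=-1,dy=-5->C
  (1,6):dx=-5,dy=-13->C; (1,7):dx=-9,dy=-17->C; (1,8):dx=-4,dy=-6->C; (1,9):dx=-7,dy=-14->C
  (2,3):dx=+1,dy=-2->D; (2,4):dx=+5,dy=+5->C; (2,5):dx=+2,dy=+3->C; (2,6):dx=-2,dy=-5->C
  (2,7):dx=-6,dy=-9->C; (2,8):dx=-1,dy=+2->D; (2,9):dx=-4,dy=-6->C; (3,4):dx=+4,dy=+7->C
  (3,5):dx=+1,dy=+5->C; (3,6):dx=-3,dy=-3->C; (3,7):dx=-7,dy=-7->C; (3,8):dx=-2,dy=+4->D
  (3,9):dx=-5,dy=-4->C; (4,5):dx=-3,dy=-2->C; (4,6):dx=-7,dy=-10->C; (4,7):dx=-11,dy=-14->C
  (4,8):dx=-6,dy=-3->C; (4,9):dx=-9,dy=-11->C; (5,6):dx=-4,dy=-8->C; (5,7):dx=-8,dy=-12->C
  (5,8):dx=-3,dy=-1->C; (5,9):dx=-6,dy=-9->C; (6,7):dx=-4,dy=-4->C; (6,8):dx=+1,dy=+7->C
  (6,9):dx=-2,dy=-1->C; (7,8):dx=+5,dy=+11->C; (7,9):dx=+2,dy=+3->C; (8,9):dx=-3,dy=-8->C
Step 2: C = 32, D = 4, total pairs = 36.
Step 3: tau = (C - D)/(n(n-1)/2) = (32 - 4)/36 = 0.777778.
Step 4: Exact two-sided p-value (enumerate n! = 362880 permutations of y under H0): p = 0.002425.
Step 5: alpha = 0.05. reject H0.

tau_b = 0.7778 (C=32, D=4), p = 0.002425, reject H0.


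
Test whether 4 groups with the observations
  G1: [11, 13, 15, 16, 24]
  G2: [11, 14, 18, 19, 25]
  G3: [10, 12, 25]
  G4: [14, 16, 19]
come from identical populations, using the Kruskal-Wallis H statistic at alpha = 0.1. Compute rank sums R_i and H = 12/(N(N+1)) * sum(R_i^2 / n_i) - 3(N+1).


Step 1: Combine all N = 16 observations and assign midranks.
sorted (value, group, rank): (10,G3,1), (11,G1,2.5), (11,G2,2.5), (12,G3,4), (13,G1,5), (14,G2,6.5), (14,G4,6.5), (15,G1,8), (16,G1,9.5), (16,G4,9.5), (18,G2,11), (19,G2,12.5), (19,G4,12.5), (24,G1,14), (25,G2,15.5), (25,G3,15.5)
Step 2: Sum ranks within each group.
R_1 = 39 (n_1 = 5)
R_2 = 48 (n_2 = 5)
R_3 = 20.5 (n_3 = 3)
R_4 = 28.5 (n_4 = 3)
Step 3: H = 12/(N(N+1)) * sum(R_i^2/n_i) - 3(N+1)
     = 12/(16*17) * (39^2/5 + 48^2/5 + 20.5^2/3 + 28.5^2/3) - 3*17
     = 0.044118 * 1175.83 - 51
     = 0.875000.
Step 4: Ties present; correction factor C = 1 - 30/(16^3 - 16) = 0.992647. Corrected H = 0.875000 / 0.992647 = 0.881481.
Step 5: Under H0, H ~ chi^2(3); p-value = 0.829894.
Step 6: alpha = 0.1. fail to reject H0.

H = 0.8815, df = 3, p = 0.829894, fail to reject H0.


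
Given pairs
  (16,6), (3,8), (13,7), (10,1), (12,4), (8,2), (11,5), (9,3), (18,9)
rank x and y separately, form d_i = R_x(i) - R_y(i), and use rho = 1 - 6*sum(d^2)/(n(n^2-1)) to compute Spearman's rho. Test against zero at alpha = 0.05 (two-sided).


Step 1: Rank x and y separately (midranks; no ties here).
rank(x): 16->8, 3->1, 13->7, 10->4, 12->6, 8->2, 11->5, 9->3, 18->9
rank(y): 6->6, 8->8, 7->7, 1->1, 4->4, 2->2, 5->5, 3->3, 9->9
Step 2: d_i = R_x(i) - R_y(i); compute d_i^2.
  (8-6)^2=4, (1-8)^2=49, (7-7)^2=0, (4-1)^2=9, (6-4)^2=4, (2-2)^2=0, (5-5)^2=0, (3-3)^2=0, (9-9)^2=0
sum(d^2) = 66.
Step 3: rho = 1 - 6*66 / (9*(9^2 - 1)) = 1 - 396/720 = 0.450000.
Step 4: Under H0, t = rho * sqrt((n-2)/(1-rho^2)) = 1.3332 ~ t(7).
Step 5: Two-sided p-value from the t-distribution with 7 df = 0.224216.
Step 6: alpha = 0.05. fail to reject H0.

rho = 0.4500, p = 0.224216, fail to reject H0 at alpha = 0.05.


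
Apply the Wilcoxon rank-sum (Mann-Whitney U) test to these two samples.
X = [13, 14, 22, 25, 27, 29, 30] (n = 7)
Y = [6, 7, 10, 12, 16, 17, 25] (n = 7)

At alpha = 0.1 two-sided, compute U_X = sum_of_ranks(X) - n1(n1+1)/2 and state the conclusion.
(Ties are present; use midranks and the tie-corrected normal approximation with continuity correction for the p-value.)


Step 1: Combine and sort all 14 observations; assign midranks.
sorted (value, group): (6,Y), (7,Y), (10,Y), (12,Y), (13,X), (14,X), (16,Y), (17,Y), (22,X), (25,X), (25,Y), (27,X), (29,X), (30,X)
ranks: 6->1, 7->2, 10->3, 12->4, 13->5, 14->6, 16->7, 17->8, 22->9, 25->10.5, 25->10.5, 27->12, 29->13, 30->14
Step 2: Rank sum for X: R1 = 5 + 6 + 9 + 10.5 + 12 + 13 + 14 = 69.5.
Step 3: U_X = R1 - n1(n1+1)/2 = 69.5 - 7*8/2 = 69.5 - 28 = 41.5.
       U_Y = n1*n2 - U_X = 49 - 41.5 = 7.5.
Step 4: Ties are present, so use the tie-corrected normal approximation (with continuity correction) for the p-value.
Step 5: p-value = 0.034806; compare to alpha = 0.1. reject H0.

U_X = 41.5, p = 0.034806, reject H0 at alpha = 0.1.


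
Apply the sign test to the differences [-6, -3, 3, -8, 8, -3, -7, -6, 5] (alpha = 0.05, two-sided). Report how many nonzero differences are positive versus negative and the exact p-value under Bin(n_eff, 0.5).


Step 1: Discard zero differences. Original n = 9; n_eff = number of nonzero differences = 9.
Nonzero differences (with sign): -6, -3, +3, -8, +8, -3, -7, -6, +5
Step 2: Count signs: positive = 3, negative = 6.
Step 3: Under H0: P(positive) = 0.5, so the number of positives S ~ Bin(9, 0.5).
Step 4: Two-sided exact p-value = sum of Bin(9,0.5) probabilities at or below the observed probability = 0.507812.
Step 5: alpha = 0.05. fail to reject H0.

n_eff = 9, pos = 3, neg = 6, p = 0.507812, fail to reject H0.


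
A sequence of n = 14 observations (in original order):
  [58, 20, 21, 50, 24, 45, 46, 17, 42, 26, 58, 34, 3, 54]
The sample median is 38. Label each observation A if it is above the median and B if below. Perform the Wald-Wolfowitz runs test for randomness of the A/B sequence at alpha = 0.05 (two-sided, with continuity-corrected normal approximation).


Step 1: Compute median = 38; label A = above, B = below.
Labels in order: ABBABAABABABBA  (n_A = 7, n_B = 7)
Step 2: Count runs R = 11.
Step 3: Under H0 (random ordering), E[R] = 2*n_A*n_B/(n_A+n_B) + 1 = 2*7*7/14 + 1 = 8.0000.
        Var[R] = 2*n_A*n_B*(2*n_A*n_B - n_A - n_B) / ((n_A+n_B)^2 * (n_A+n_B-1)) = 8232/2548 = 3.2308.
        SD[R] = 1.7974.
Step 4: Continuity-corrected z = (R - 0.5 - E[R]) / SD[R] = (11 - 0.5 - 8.0000) / 1.7974 = 1.3909.
Step 5: Two-sided p-value via normal approximation = 2*(1 - Phi(|z|)) = 0.164264.
Step 6: alpha = 0.05. fail to reject H0.

R = 11, z = 1.3909, p = 0.164264, fail to reject H0.


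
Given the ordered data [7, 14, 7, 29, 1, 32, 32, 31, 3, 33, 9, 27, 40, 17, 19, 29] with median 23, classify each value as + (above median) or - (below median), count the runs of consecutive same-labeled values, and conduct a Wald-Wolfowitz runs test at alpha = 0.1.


Step 1: Compute median = 23; label A = above, B = below.
Labels in order: BBBABAAABABAABBA  (n_A = 8, n_B = 8)
Step 2: Count runs R = 10.
Step 3: Under H0 (random ordering), E[R] = 2*n_A*n_B/(n_A+n_B) + 1 = 2*8*8/16 + 1 = 9.0000.
        Var[R] = 2*n_A*n_B*(2*n_A*n_B - n_A - n_B) / ((n_A+n_B)^2 * (n_A+n_B-1)) = 14336/3840 = 3.7333.
        SD[R] = 1.9322.
Step 4: Continuity-corrected z = (R - 0.5 - E[R]) / SD[R] = (10 - 0.5 - 9.0000) / 1.9322 = 0.2588.
Step 5: Two-sided p-value via normal approximation = 2*(1 - Phi(|z|)) = 0.795809.
Step 6: alpha = 0.1. fail to reject H0.

R = 10, z = 0.2588, p = 0.795809, fail to reject H0.


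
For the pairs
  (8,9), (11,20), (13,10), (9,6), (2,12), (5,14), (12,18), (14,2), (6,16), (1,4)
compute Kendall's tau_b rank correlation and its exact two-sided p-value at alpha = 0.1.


Step 1: Enumerate the 45 unordered pairs (i,j) with i<j and classify each by sign(x_j-x_i) * sign(y_j-y_i).
  (1,2):dx=+3,dy=+11->C; (1,3):dx=+5,dy=+1->C; (1,4):dx=+1,dy=-3->D; (1,5):dx=-6,dy=+3->D
  (1,6):dx=-3,dy=+5->D; (1,7):dx=+4,dy=+9->C; (1,8):dx=+6,dy=-7->D; (1,9):dx=-2,dy=+7->D
  (1,10):dx=-7,dy=-5->C; (2,3):dx=+2,dy=-10->D; (2,4):dx=-2,dy=-14->C; (2,5):dx=-9,dy=-8->C
  (2,6):dx=-6,dy=-6->C; (2,7):dx=+1,dy=-2->D; (2,8):dx=+3,dy=-18->D; (2,9):dx=-5,dy=-4->C
  (2,10):dx=-10,dy=-16->C; (3,4):dx=-4,dy=-4->C; (3,5):dx=-11,dy=+2->D; (3,6):dx=-8,dy=+4->D
  (3,7):dx=-1,dy=+8->D; (3,8):dx=+1,dy=-8->D; (3,9):dx=-7,dy=+6->D; (3,10):dx=-12,dy=-6->C
  (4,5):dx=-7,dy=+6->D; (4,6):dx=-4,dy=+8->D; (4,7):dx=+3,dy=+12->C; (4,8):dx=+5,dy=-4->D
  (4,9):dx=-3,dy=+10->D; (4,10):dx=-8,dy=-2->C; (5,6):dx=+3,dy=+2->C; (5,7):dx=+10,dy=+6->C
  (5,8):dx=+12,dy=-10->D; (5,9):dx=+4,dy=+4->C; (5,10):dx=-1,dy=-8->C; (6,7):dx=+7,dy=+4->C
  (6,8):dx=+9,dy=-12->D; (6,9):dx=+1,dy=+2->C; (6,10):dx=-4,dy=-10->C; (7,8):dx=+2,dy=-16->D
  (7,9):dx=-6,dy=-2->C; (7,10):dx=-11,dy=-14->C; (8,9):dx=-8,dy=+14->D; (8,10):dx=-13,dy=+2->D
  (9,10):dx=-5,dy=-12->C
Step 2: C = 23, D = 22, total pairs = 45.
Step 3: tau = (C - D)/(n(n-1)/2) = (23 - 22)/45 = 0.022222.
Step 4: Exact two-sided p-value (enumerate n! = 3628800 permutations of y under H0): p = 1.000000.
Step 5: alpha = 0.1. fail to reject H0.

tau_b = 0.0222 (C=23, D=22), p = 1.000000, fail to reject H0.


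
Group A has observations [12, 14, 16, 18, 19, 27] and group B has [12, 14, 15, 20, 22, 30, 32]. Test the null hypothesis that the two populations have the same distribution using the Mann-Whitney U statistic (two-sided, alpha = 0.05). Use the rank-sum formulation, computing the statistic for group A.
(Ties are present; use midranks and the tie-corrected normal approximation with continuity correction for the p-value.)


Step 1: Combine and sort all 13 observations; assign midranks.
sorted (value, group): (12,X), (12,Y), (14,X), (14,Y), (15,Y), (16,X), (18,X), (19,X), (20,Y), (22,Y), (27,X), (30,Y), (32,Y)
ranks: 12->1.5, 12->1.5, 14->3.5, 14->3.5, 15->5, 16->6, 18->7, 19->8, 20->9, 22->10, 27->11, 30->12, 32->13
Step 2: Rank sum for X: R1 = 1.5 + 3.5 + 6 + 7 + 8 + 11 = 37.
Step 3: U_X = R1 - n1(n1+1)/2 = 37 - 6*7/2 = 37 - 21 = 16.
       U_Y = n1*n2 - U_X = 42 - 16 = 26.
Step 4: Ties are present, so use the tie-corrected normal approximation (with continuity correction) for the p-value.
Step 5: p-value = 0.519167; compare to alpha = 0.05. fail to reject H0.

U_X = 16, p = 0.519167, fail to reject H0 at alpha = 0.05.


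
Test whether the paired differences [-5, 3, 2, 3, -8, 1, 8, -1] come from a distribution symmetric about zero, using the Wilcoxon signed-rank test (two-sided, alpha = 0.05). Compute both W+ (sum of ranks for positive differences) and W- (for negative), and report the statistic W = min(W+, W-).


Step 1: Drop any zero differences (none here) and take |d_i|.
|d| = [5, 3, 2, 3, 8, 1, 8, 1]
Step 2: Midrank |d_i| (ties get averaged ranks).
ranks: |5|->6, |3|->4.5, |2|->3, |3|->4.5, |8|->7.5, |1|->1.5, |8|->7.5, |1|->1.5
Step 3: Attach original signs; sum ranks with positive sign and with negative sign.
W+ = 4.5 + 3 + 4.5 + 1.5 + 7.5 = 21
W- = 6 + 7.5 + 1.5 = 15
(Check: W+ + W- = 36 should equal n(n+1)/2 = 36.)
Step 4: Test statistic W = min(W+, W-) = 15.
Step 5: Ties in |d|, so use the tie-corrected normal approximation.
        E[W] = n(n+1)/4 = 8*9/4 = 18.
        Tie groups: |d|=1 (t=2), |d|=3 (t=2), |d|=8 (t=2); sum(t^3 - t) = 18.
        Var[W] = n(n+1)(2n+1)/24 - sum(t^3-t)/48 = 1224/24 - 18/48 = 50.625.
        z = (W - E[W]) / sqrt(Var[W]) = (15 - 18) / 7.1151 = -0.4216.
        Two-sided p = 2*Phi(z) = 0.673290.
Step 6: alpha = 0.05. fail to reject H0.

W+ = 21, W- = 15, W = min = 15, p = 0.673290, fail to reject H0.


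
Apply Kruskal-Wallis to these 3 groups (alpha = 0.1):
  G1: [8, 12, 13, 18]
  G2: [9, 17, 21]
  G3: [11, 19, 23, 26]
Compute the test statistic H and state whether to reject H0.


Step 1: Combine all N = 11 observations and assign midranks.
sorted (value, group, rank): (8,G1,1), (9,G2,2), (11,G3,3), (12,G1,4), (13,G1,5), (17,G2,6), (18,G1,7), (19,G3,8), (21,G2,9), (23,G3,10), (26,G3,11)
Step 2: Sum ranks within each group.
R_1 = 17 (n_1 = 4)
R_2 = 17 (n_2 = 3)
R_3 = 32 (n_3 = 4)
Step 3: H = 12/(N(N+1)) * sum(R_i^2/n_i) - 3(N+1)
     = 12/(11*12) * (17^2/4 + 17^2/3 + 32^2/4) - 3*12
     = 0.090909 * 424.583 - 36
     = 2.598485.
Step 4: No ties, so H is used without correction.
Step 5: Under H0, H ~ chi^2(2); p-value = 0.272738.
Step 6: alpha = 0.1. fail to reject H0.

H = 2.5985, df = 2, p = 0.272738, fail to reject H0.


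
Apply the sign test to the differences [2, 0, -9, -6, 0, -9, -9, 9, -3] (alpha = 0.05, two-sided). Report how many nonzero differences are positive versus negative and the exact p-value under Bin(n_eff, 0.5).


Step 1: Discard zero differences. Original n = 9; n_eff = number of nonzero differences = 7.
Nonzero differences (with sign): +2, -9, -6, -9, -9, +9, -3
Step 2: Count signs: positive = 2, negative = 5.
Step 3: Under H0: P(positive) = 0.5, so the number of positives S ~ Bin(7, 0.5).
Step 4: Two-sided exact p-value = sum of Bin(7,0.5) probabilities at or below the observed probability = 0.453125.
Step 5: alpha = 0.05. fail to reject H0.

n_eff = 7, pos = 2, neg = 5, p = 0.453125, fail to reject H0.


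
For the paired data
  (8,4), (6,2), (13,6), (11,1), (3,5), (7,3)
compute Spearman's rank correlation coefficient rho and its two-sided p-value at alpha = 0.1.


Step 1: Rank x and y separately (midranks; no ties here).
rank(x): 8->4, 6->2, 13->6, 11->5, 3->1, 7->3
rank(y): 4->4, 2->2, 6->6, 1->1, 5->5, 3->3
Step 2: d_i = R_x(i) - R_y(i); compute d_i^2.
  (4-4)^2=0, (2-2)^2=0, (6-6)^2=0, (5-1)^2=16, (1-5)^2=16, (3-3)^2=0
sum(d^2) = 32.
Step 3: rho = 1 - 6*32 / (6*(6^2 - 1)) = 1 - 192/210 = 0.085714.
Step 4: Under H0, t = rho * sqrt((n-2)/(1-rho^2)) = 0.1721 ~ t(4).
Step 5: Two-sided p-value from the t-distribution with 4 df = 0.871743.
Step 6: alpha = 0.1. fail to reject H0.

rho = 0.0857, p = 0.871743, fail to reject H0 at alpha = 0.1.


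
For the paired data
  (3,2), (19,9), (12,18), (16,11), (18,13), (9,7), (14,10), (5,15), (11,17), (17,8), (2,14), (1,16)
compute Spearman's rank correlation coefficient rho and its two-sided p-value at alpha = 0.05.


Step 1: Rank x and y separately (midranks; no ties here).
rank(x): 3->3, 19->12, 12->7, 16->9, 18->11, 9->5, 14->8, 5->4, 11->6, 17->10, 2->2, 1->1
rank(y): 2->1, 9->4, 18->12, 11->6, 13->7, 7->2, 10->5, 15->9, 17->11, 8->3, 14->8, 16->10
Step 2: d_i = R_x(i) - R_y(i); compute d_i^2.
  (3-1)^2=4, (12-4)^2=64, (7-12)^2=25, (9-6)^2=9, (11-7)^2=16, (5-2)^2=9, (8-5)^2=9, (4-9)^2=25, (6-11)^2=25, (10-3)^2=49, (2-8)^2=36, (1-10)^2=81
sum(d^2) = 352.
Step 3: rho = 1 - 6*352 / (12*(12^2 - 1)) = 1 - 2112/1716 = -0.230769.
Step 4: Under H0, t = rho * sqrt((n-2)/(1-rho^2)) = -0.7500 ~ t(10).
Step 5: Two-sided p-value from the t-distribution with 10 df = 0.470532.
Step 6: alpha = 0.05. fail to reject H0.

rho = -0.2308, p = 0.470532, fail to reject H0 at alpha = 0.05.


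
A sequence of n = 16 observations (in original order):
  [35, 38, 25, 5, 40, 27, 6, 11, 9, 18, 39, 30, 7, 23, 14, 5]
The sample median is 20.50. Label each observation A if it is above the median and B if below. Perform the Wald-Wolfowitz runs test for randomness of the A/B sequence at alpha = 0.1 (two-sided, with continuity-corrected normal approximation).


Step 1: Compute median = 20.50; label A = above, B = below.
Labels in order: AAABAABBBBAABABB  (n_A = 8, n_B = 8)
Step 2: Count runs R = 8.
Step 3: Under H0 (random ordering), E[R] = 2*n_A*n_B/(n_A+n_B) + 1 = 2*8*8/16 + 1 = 9.0000.
        Var[R] = 2*n_A*n_B*(2*n_A*n_B - n_A - n_B) / ((n_A+n_B)^2 * (n_A+n_B-1)) = 14336/3840 = 3.7333.
        SD[R] = 1.9322.
Step 4: Continuity-corrected z = (R + 0.5 - E[R]) / SD[R] = (8 + 0.5 - 9.0000) / 1.9322 = -0.2588.
Step 5: Two-sided p-value via normal approximation = 2*(1 - Phi(|z|)) = 0.795809.
Step 6: alpha = 0.1. fail to reject H0.

R = 8, z = -0.2588, p = 0.795809, fail to reject H0.


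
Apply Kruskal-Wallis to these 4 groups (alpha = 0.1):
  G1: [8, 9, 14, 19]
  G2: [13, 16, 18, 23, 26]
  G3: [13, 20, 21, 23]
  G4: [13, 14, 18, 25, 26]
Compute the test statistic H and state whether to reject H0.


Step 1: Combine all N = 18 observations and assign midranks.
sorted (value, group, rank): (8,G1,1), (9,G1,2), (13,G2,4), (13,G3,4), (13,G4,4), (14,G1,6.5), (14,G4,6.5), (16,G2,8), (18,G2,9.5), (18,G4,9.5), (19,G1,11), (20,G3,12), (21,G3,13), (23,G2,14.5), (23,G3,14.5), (25,G4,16), (26,G2,17.5), (26,G4,17.5)
Step 2: Sum ranks within each group.
R_1 = 20.5 (n_1 = 4)
R_2 = 53.5 (n_2 = 5)
R_3 = 43.5 (n_3 = 4)
R_4 = 53.5 (n_4 = 5)
Step 3: H = 12/(N(N+1)) * sum(R_i^2/n_i) - 3(N+1)
     = 12/(18*19) * (20.5^2/4 + 53.5^2/5 + 43.5^2/4 + 53.5^2/5) - 3*19
     = 0.035088 * 1723.03 - 57
     = 3.457018.
Step 4: Ties present; correction factor C = 1 - 48/(18^3 - 18) = 0.991744. Corrected H = 3.457018 / 0.991744 = 3.485796.
Step 5: Under H0, H ~ chi^2(3); p-value = 0.322609.
Step 6: alpha = 0.1. fail to reject H0.

H = 3.4858, df = 3, p = 0.322609, fail to reject H0.


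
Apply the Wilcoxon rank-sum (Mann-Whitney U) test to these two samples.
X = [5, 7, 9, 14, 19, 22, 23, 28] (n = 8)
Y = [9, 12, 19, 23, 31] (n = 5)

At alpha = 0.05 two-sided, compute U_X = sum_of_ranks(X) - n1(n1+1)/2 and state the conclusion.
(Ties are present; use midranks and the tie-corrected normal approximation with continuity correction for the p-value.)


Step 1: Combine and sort all 13 observations; assign midranks.
sorted (value, group): (5,X), (7,X), (9,X), (9,Y), (12,Y), (14,X), (19,X), (19,Y), (22,X), (23,X), (23,Y), (28,X), (31,Y)
ranks: 5->1, 7->2, 9->3.5, 9->3.5, 12->5, 14->6, 19->7.5, 19->7.5, 22->9, 23->10.5, 23->10.5, 28->12, 31->13
Step 2: Rank sum for X: R1 = 1 + 2 + 3.5 + 6 + 7.5 + 9 + 10.5 + 12 = 51.5.
Step 3: U_X = R1 - n1(n1+1)/2 = 51.5 - 8*9/2 = 51.5 - 36 = 15.5.
       U_Y = n1*n2 - U_X = 40 - 15.5 = 24.5.
Step 4: Ties are present, so use the tie-corrected normal approximation (with continuity correction) for the p-value.
Step 5: p-value = 0.556554; compare to alpha = 0.05. fail to reject H0.

U_X = 15.5, p = 0.556554, fail to reject H0 at alpha = 0.05.


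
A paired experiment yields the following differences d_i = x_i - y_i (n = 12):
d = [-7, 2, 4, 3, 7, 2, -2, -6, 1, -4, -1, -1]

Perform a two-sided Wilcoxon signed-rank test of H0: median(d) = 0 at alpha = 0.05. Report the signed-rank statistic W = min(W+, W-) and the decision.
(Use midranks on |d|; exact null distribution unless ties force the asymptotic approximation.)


Step 1: Drop any zero differences (none here) and take |d_i|.
|d| = [7, 2, 4, 3, 7, 2, 2, 6, 1, 4, 1, 1]
Step 2: Midrank |d_i| (ties get averaged ranks).
ranks: |7|->11.5, |2|->5, |4|->8.5, |3|->7, |7|->11.5, |2|->5, |2|->5, |6|->10, |1|->2, |4|->8.5, |1|->2, |1|->2
Step 3: Attach original signs; sum ranks with positive sign and with negative sign.
W+ = 5 + 8.5 + 7 + 11.5 + 5 + 2 = 39
W- = 11.5 + 5 + 10 + 8.5 + 2 + 2 = 39
(Check: W+ + W- = 78 should equal n(n+1)/2 = 78.)
Step 4: Test statistic W = min(W+, W-) = 39.
Step 5: Ties in |d|, so use the tie-corrected normal approximation.
        E[W] = n(n+1)/4 = 12*13/4 = 39.
        Tie groups: |d|=1 (t=3), |d|=2 (t=3), |d|=4 (t=2), |d|=7 (t=2); sum(t^3 - t) = 60.
        Var[W] = n(n+1)(2n+1)/24 - sum(t^3-t)/48 = 3900/24 - 60/48 = 161.25.
        z = (W - E[W]) / sqrt(Var[W]) = (39 - 39) / 12.6984 = 0.0000.
        Two-sided p = 2*Phi(z) = 1.000000.
Step 6: alpha = 0.05. fail to reject H0.

W+ = 39, W- = 39, W = min = 39, p = 1.000000, fail to reject H0.


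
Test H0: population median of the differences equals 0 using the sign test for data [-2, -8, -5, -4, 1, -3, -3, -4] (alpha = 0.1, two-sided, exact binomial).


Step 1: Discard zero differences. Original n = 8; n_eff = number of nonzero differences = 8.
Nonzero differences (with sign): -2, -8, -5, -4, +1, -3, -3, -4
Step 2: Count signs: positive = 1, negative = 7.
Step 3: Under H0: P(positive) = 0.5, so the number of positives S ~ Bin(8, 0.5).
Step 4: Two-sided exact p-value = sum of Bin(8,0.5) probabilities at or below the observed probability = 0.070312.
Step 5: alpha = 0.1. reject H0.

n_eff = 8, pos = 1, neg = 7, p = 0.070312, reject H0.


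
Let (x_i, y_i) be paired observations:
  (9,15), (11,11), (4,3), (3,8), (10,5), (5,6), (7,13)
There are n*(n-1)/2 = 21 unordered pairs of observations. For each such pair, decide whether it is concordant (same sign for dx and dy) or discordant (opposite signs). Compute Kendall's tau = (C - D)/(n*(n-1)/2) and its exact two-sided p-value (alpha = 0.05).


Step 1: Enumerate the 21 unordered pairs (i,j) with i<j and classify each by sign(x_j-x_i) * sign(y_j-y_i).
  (1,2):dx=+2,dy=-4->D; (1,3):dx=-5,dy=-12->C; (1,4):dx=-6,dy=-7->C; (1,5):dx=+1,dy=-10->D
  (1,6):dx=-4,dy=-9->C; (1,7):dx=-2,dy=-2->C; (2,3):dx=-7,dy=-8->C; (2,4):dx=-8,dy=-3->C
  (2,5):dx=-1,dy=-6->C; (2,6):dx=-6,dy=-5->C; (2,7):dx=-4,dy=+2->D; (3,4):dx=-1,dy=+5->D
  (3,5):dx=+6,dy=+2->C; (3,6):dx=+1,dy=+3->C; (3,7):dx=+3,dy=+10->C; (4,5):dx=+7,dy=-3->D
  (4,6):dx=+2,dy=-2->D; (4,7):dx=+4,dy=+5->C; (5,6):dx=-5,dy=+1->D; (5,7):dx=-3,dy=+8->D
  (6,7):dx=+2,dy=+7->C
Step 2: C = 13, D = 8, total pairs = 21.
Step 3: tau = (C - D)/(n(n-1)/2) = (13 - 8)/21 = 0.238095.
Step 4: Exact two-sided p-value (enumerate n! = 5040 permutations of y under H0): p = 0.561905.
Step 5: alpha = 0.05. fail to reject H0.

tau_b = 0.2381 (C=13, D=8), p = 0.561905, fail to reject H0.


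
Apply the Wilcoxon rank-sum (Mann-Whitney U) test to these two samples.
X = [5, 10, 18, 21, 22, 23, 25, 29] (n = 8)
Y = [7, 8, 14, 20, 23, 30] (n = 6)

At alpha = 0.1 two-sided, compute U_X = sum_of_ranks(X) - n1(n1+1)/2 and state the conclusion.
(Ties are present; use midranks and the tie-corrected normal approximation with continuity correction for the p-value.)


Step 1: Combine and sort all 14 observations; assign midranks.
sorted (value, group): (5,X), (7,Y), (8,Y), (10,X), (14,Y), (18,X), (20,Y), (21,X), (22,X), (23,X), (23,Y), (25,X), (29,X), (30,Y)
ranks: 5->1, 7->2, 8->3, 10->4, 14->5, 18->6, 20->7, 21->8, 22->9, 23->10.5, 23->10.5, 25->12, 29->13, 30->14
Step 2: Rank sum for X: R1 = 1 + 4 + 6 + 8 + 9 + 10.5 + 12 + 13 = 63.5.
Step 3: U_X = R1 - n1(n1+1)/2 = 63.5 - 8*9/2 = 63.5 - 36 = 27.5.
       U_Y = n1*n2 - U_X = 48 - 27.5 = 20.5.
Step 4: Ties are present, so use the tie-corrected normal approximation (with continuity correction) for the p-value.
Step 5: p-value = 0.698220; compare to alpha = 0.1. fail to reject H0.

U_X = 27.5, p = 0.698220, fail to reject H0 at alpha = 0.1.


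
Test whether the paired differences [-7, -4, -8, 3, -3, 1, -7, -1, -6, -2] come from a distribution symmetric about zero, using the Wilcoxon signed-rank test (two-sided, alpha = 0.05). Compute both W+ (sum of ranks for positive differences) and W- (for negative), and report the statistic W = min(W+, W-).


Step 1: Drop any zero differences (none here) and take |d_i|.
|d| = [7, 4, 8, 3, 3, 1, 7, 1, 6, 2]
Step 2: Midrank |d_i| (ties get averaged ranks).
ranks: |7|->8.5, |4|->6, |8|->10, |3|->4.5, |3|->4.5, |1|->1.5, |7|->8.5, |1|->1.5, |6|->7, |2|->3
Step 3: Attach original signs; sum ranks with positive sign and with negative sign.
W+ = 4.5 + 1.5 = 6
W- = 8.5 + 6 + 10 + 4.5 + 8.5 + 1.5 + 7 + 3 = 49
(Check: W+ + W- = 55 should equal n(n+1)/2 = 55.)
Step 4: Test statistic W = min(W+, W-) = 6.
Step 5: Ties in |d|, so use the tie-corrected normal approximation.
        E[W] = n(n+1)/4 = 10*11/4 = 27.5.
        Tie groups: |d|=1 (t=2), |d|=3 (t=2), |d|=7 (t=2); sum(t^3 - t) = 18.
        Var[W] = n(n+1)(2n+1)/24 - sum(t^3-t)/48 = 2310/24 - 18/48 = 95.875.
        z = (W - E[W]) / sqrt(Var[W]) = (6 - 27.5) / 9.7916 = -2.1958.
        Two-sided p = 2*Phi(z) = 0.028109.
Step 6: alpha = 0.05. reject H0.

W+ = 6, W- = 49, W = min = 6, p = 0.028109, reject H0.


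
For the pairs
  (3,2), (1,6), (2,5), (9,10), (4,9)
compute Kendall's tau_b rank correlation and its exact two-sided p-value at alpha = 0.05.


Step 1: Enumerate the 10 unordered pairs (i,j) with i<j and classify each by sign(x_j-x_i) * sign(y_j-y_i).
  (1,2):dx=-2,dy=+4->D; (1,3):dx=-1,dy=+3->D; (1,4):dx=+6,dy=+8->C; (1,5):dx=+1,dy=+7->C
  (2,3):dx=+1,dy=-1->D; (2,4):dx=+8,dy=+4->C; (2,5):dx=+3,dy=+3->C; (3,4):dx=+7,dy=+5->C
  (3,5):dx=+2,dy=+4->C; (4,5):dx=-5,dy=-1->C
Step 2: C = 7, D = 3, total pairs = 10.
Step 3: tau = (C - D)/(n(n-1)/2) = (7 - 3)/10 = 0.400000.
Step 4: Exact two-sided p-value (enumerate n! = 120 permutations of y under H0): p = 0.483333.
Step 5: alpha = 0.05. fail to reject H0.

tau_b = 0.4000 (C=7, D=3), p = 0.483333, fail to reject H0.


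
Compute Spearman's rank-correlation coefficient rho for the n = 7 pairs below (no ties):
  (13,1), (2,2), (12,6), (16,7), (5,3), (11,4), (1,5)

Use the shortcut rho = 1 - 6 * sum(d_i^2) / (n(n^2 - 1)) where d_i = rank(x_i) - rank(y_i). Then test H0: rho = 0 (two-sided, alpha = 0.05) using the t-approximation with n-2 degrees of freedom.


Step 1: Rank x and y separately (midranks; no ties here).
rank(x): 13->6, 2->2, 12->5, 16->7, 5->3, 11->4, 1->1
rank(y): 1->1, 2->2, 6->6, 7->7, 3->3, 4->4, 5->5
Step 2: d_i = R_x(i) - R_y(i); compute d_i^2.
  (6-1)^2=25, (2-2)^2=0, (5-6)^2=1, (7-7)^2=0, (3-3)^2=0, (4-4)^2=0, (1-5)^2=16
sum(d^2) = 42.
Step 3: rho = 1 - 6*42 / (7*(7^2 - 1)) = 1 - 252/336 = 0.250000.
Step 4: Under H0, t = rho * sqrt((n-2)/(1-rho^2)) = 0.5774 ~ t(5).
Step 5: Two-sided p-value from the t-distribution with 5 df = 0.588724.
Step 6: alpha = 0.05. fail to reject H0.

rho = 0.2500, p = 0.588724, fail to reject H0 at alpha = 0.05.


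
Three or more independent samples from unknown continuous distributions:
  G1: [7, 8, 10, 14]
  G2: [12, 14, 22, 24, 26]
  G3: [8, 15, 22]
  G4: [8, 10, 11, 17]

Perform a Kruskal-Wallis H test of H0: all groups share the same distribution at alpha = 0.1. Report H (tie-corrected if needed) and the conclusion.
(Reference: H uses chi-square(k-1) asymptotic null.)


Step 1: Combine all N = 16 observations and assign midranks.
sorted (value, group, rank): (7,G1,1), (8,G1,3), (8,G3,3), (8,G4,3), (10,G1,5.5), (10,G4,5.5), (11,G4,7), (12,G2,8), (14,G1,9.5), (14,G2,9.5), (15,G3,11), (17,G4,12), (22,G2,13.5), (22,G3,13.5), (24,G2,15), (26,G2,16)
Step 2: Sum ranks within each group.
R_1 = 19 (n_1 = 4)
R_2 = 62 (n_2 = 5)
R_3 = 27.5 (n_3 = 3)
R_4 = 27.5 (n_4 = 4)
Step 3: H = 12/(N(N+1)) * sum(R_i^2/n_i) - 3(N+1)
     = 12/(16*17) * (19^2/4 + 62^2/5 + 27.5^2/3 + 27.5^2/4) - 3*17
     = 0.044118 * 1300.2 - 51
     = 6.361581.
Step 4: Ties present; correction factor C = 1 - 42/(16^3 - 16) = 0.989706. Corrected H = 6.361581 / 0.989706 = 6.427749.
Step 5: Under H0, H ~ chi^2(3); p-value = 0.092556.
Step 6: alpha = 0.1. reject H0.

H = 6.4277, df = 3, p = 0.092556, reject H0.


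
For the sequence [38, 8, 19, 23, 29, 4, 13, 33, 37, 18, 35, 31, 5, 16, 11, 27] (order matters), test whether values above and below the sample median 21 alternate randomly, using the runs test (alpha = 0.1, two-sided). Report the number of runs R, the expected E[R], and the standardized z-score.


Step 1: Compute median = 21; label A = above, B = below.
Labels in order: ABBAABBAABAABBBA  (n_A = 8, n_B = 8)
Step 2: Count runs R = 9.
Step 3: Under H0 (random ordering), E[R] = 2*n_A*n_B/(n_A+n_B) + 1 = 2*8*8/16 + 1 = 9.0000.
        Var[R] = 2*n_A*n_B*(2*n_A*n_B - n_A - n_B) / ((n_A+n_B)^2 * (n_A+n_B-1)) = 14336/3840 = 3.7333.
        SD[R] = 1.9322.
Step 4: R = E[R], so z = 0 with no continuity correction.
Step 5: Two-sided p-value via normal approximation = 2*(1 - Phi(|z|)) = 1.000000.
Step 6: alpha = 0.1. fail to reject H0.

R = 9, z = 0.0000, p = 1.000000, fail to reject H0.


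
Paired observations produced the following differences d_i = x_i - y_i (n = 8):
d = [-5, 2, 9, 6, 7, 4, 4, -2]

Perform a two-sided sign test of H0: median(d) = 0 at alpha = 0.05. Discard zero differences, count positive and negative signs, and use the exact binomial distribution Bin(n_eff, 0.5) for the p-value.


Step 1: Discard zero differences. Original n = 8; n_eff = number of nonzero differences = 8.
Nonzero differences (with sign): -5, +2, +9, +6, +7, +4, +4, -2
Step 2: Count signs: positive = 6, negative = 2.
Step 3: Under H0: P(positive) = 0.5, so the number of positives S ~ Bin(8, 0.5).
Step 4: Two-sided exact p-value = sum of Bin(8,0.5) probabilities at or below the observed probability = 0.289062.
Step 5: alpha = 0.05. fail to reject H0.

n_eff = 8, pos = 6, neg = 2, p = 0.289062, fail to reject H0.


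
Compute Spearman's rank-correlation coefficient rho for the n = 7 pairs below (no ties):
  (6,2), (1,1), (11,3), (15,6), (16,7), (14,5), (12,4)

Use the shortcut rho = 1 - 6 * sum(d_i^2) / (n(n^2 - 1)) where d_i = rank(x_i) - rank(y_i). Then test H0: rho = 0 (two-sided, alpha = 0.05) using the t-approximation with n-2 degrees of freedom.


Step 1: Rank x and y separately (midranks; no ties here).
rank(x): 6->2, 1->1, 11->3, 15->6, 16->7, 14->5, 12->4
rank(y): 2->2, 1->1, 3->3, 6->6, 7->7, 5->5, 4->4
Step 2: d_i = R_x(i) - R_y(i); compute d_i^2.
  (2-2)^2=0, (1-1)^2=0, (3-3)^2=0, (6-6)^2=0, (7-7)^2=0, (5-5)^2=0, (4-4)^2=0
sum(d^2) = 0.
Step 3: rho = 1 - 6*0 / (7*(7^2 - 1)) = 1 - 0/336 = 1.000000.
Step 5: Two-sided p-value from the t-distribution with 5 df = 0.000000.
Step 6: alpha = 0.05. reject H0.

rho = 1.0000, p = 0.000000, reject H0 at alpha = 0.05.


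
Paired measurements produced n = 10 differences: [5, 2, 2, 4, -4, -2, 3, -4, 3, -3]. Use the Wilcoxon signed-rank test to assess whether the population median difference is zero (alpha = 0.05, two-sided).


Step 1: Drop any zero differences (none here) and take |d_i|.
|d| = [5, 2, 2, 4, 4, 2, 3, 4, 3, 3]
Step 2: Midrank |d_i| (ties get averaged ranks).
ranks: |5|->10, |2|->2, |2|->2, |4|->8, |4|->8, |2|->2, |3|->5, |4|->8, |3|->5, |3|->5
Step 3: Attach original signs; sum ranks with positive sign and with negative sign.
W+ = 10 + 2 + 2 + 8 + 5 + 5 = 32
W- = 8 + 2 + 8 + 5 = 23
(Check: W+ + W- = 55 should equal n(n+1)/2 = 55.)
Step 4: Test statistic W = min(W+, W-) = 23.
Step 5: Ties in |d|, so use the tie-corrected normal approximation.
        E[W] = n(n+1)/4 = 10*11/4 = 27.5.
        Tie groups: |d|=2 (t=3), |d|=3 (t=3), |d|=4 (t=3); sum(t^3 - t) = 72.
        Var[W] = n(n+1)(2n+1)/24 - sum(t^3-t)/48 = 2310/24 - 72/48 = 94.75.
        z = (W - E[W]) / sqrt(Var[W]) = (23 - 27.5) / 9.7340 = -0.4623.
        Two-sided p = 2*Phi(z) = 0.643867.
Step 6: alpha = 0.05. fail to reject H0.

W+ = 32, W- = 23, W = min = 23, p = 0.643867, fail to reject H0.


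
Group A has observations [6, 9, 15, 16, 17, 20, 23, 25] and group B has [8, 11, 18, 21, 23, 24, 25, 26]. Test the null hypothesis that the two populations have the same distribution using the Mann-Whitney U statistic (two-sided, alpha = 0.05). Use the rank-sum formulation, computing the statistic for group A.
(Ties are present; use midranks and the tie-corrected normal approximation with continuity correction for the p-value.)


Step 1: Combine and sort all 16 observations; assign midranks.
sorted (value, group): (6,X), (8,Y), (9,X), (11,Y), (15,X), (16,X), (17,X), (18,Y), (20,X), (21,Y), (23,X), (23,Y), (24,Y), (25,X), (25,Y), (26,Y)
ranks: 6->1, 8->2, 9->3, 11->4, 15->5, 16->6, 17->7, 18->8, 20->9, 21->10, 23->11.5, 23->11.5, 24->13, 25->14.5, 25->14.5, 26->16
Step 2: Rank sum for X: R1 = 1 + 3 + 5 + 6 + 7 + 9 + 11.5 + 14.5 = 57.
Step 3: U_X = R1 - n1(n1+1)/2 = 57 - 8*9/2 = 57 - 36 = 21.
       U_Y = n1*n2 - U_X = 64 - 21 = 43.
Step 4: Ties are present, so use the tie-corrected normal approximation (with continuity correction) for the p-value.
Step 5: p-value = 0.269443; compare to alpha = 0.05. fail to reject H0.

U_X = 21, p = 0.269443, fail to reject H0 at alpha = 0.05.


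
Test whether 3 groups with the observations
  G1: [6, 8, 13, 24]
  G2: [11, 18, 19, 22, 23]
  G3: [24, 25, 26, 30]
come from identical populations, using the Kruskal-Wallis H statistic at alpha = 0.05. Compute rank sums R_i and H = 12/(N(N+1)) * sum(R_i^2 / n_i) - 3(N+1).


Step 1: Combine all N = 13 observations and assign midranks.
sorted (value, group, rank): (6,G1,1), (8,G1,2), (11,G2,3), (13,G1,4), (18,G2,5), (19,G2,6), (22,G2,7), (23,G2,8), (24,G1,9.5), (24,G3,9.5), (25,G3,11), (26,G3,12), (30,G3,13)
Step 2: Sum ranks within each group.
R_1 = 16.5 (n_1 = 4)
R_2 = 29 (n_2 = 5)
R_3 = 45.5 (n_3 = 4)
Step 3: H = 12/(N(N+1)) * sum(R_i^2/n_i) - 3(N+1)
     = 12/(13*14) * (16.5^2/4 + 29^2/5 + 45.5^2/4) - 3*14
     = 0.065934 * 753.825 - 42
     = 7.702747.
Step 4: Ties present; correction factor C = 1 - 6/(13^3 - 13) = 0.997253. Corrected H = 7.702747 / 0.997253 = 7.723967.
Step 5: Under H0, H ~ chi^2(2); p-value = 0.021026.
Step 6: alpha = 0.05. reject H0.

H = 7.7240, df = 2, p = 0.021026, reject H0.


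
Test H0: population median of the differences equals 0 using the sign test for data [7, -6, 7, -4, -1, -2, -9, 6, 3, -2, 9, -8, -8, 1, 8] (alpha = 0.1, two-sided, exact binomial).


Step 1: Discard zero differences. Original n = 15; n_eff = number of nonzero differences = 15.
Nonzero differences (with sign): +7, -6, +7, -4, -1, -2, -9, +6, +3, -2, +9, -8, -8, +1, +8
Step 2: Count signs: positive = 7, negative = 8.
Step 3: Under H0: P(positive) = 0.5, so the number of positives S ~ Bin(15, 0.5).
Step 4: Two-sided exact p-value = sum of Bin(15,0.5) probabilities at or below the observed probability = 1.000000.
Step 5: alpha = 0.1. fail to reject H0.

n_eff = 15, pos = 7, neg = 8, p = 1.000000, fail to reject H0.


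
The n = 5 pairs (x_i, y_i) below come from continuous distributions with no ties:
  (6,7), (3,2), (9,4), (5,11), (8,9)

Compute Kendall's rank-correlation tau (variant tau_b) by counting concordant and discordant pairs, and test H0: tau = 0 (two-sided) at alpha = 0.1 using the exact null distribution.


Step 1: Enumerate the 10 unordered pairs (i,j) with i<j and classify each by sign(x_j-x_i) * sign(y_j-y_i).
  (1,2):dx=-3,dy=-5->C; (1,3):dx=+3,dy=-3->D; (1,4):dx=-1,dy=+4->D; (1,5):dx=+2,dy=+2->C
  (2,3):dx=+6,dy=+2->C; (2,4):dx=+2,dy=+9->C; (2,5):dx=+5,dy=+7->C; (3,4):dx=-4,dy=+7->D
  (3,5):dx=-1,dy=+5->D; (4,5):dx=+3,dy=-2->D
Step 2: C = 5, D = 5, total pairs = 10.
Step 3: tau = (C - D)/(n(n-1)/2) = (5 - 5)/10 = 0.000000.
Step 4: Exact two-sided p-value (enumerate n! = 120 permutations of y under H0): p = 1.000000.
Step 5: alpha = 0.1. fail to reject H0.

tau_b = 0.0000 (C=5, D=5), p = 1.000000, fail to reject H0.


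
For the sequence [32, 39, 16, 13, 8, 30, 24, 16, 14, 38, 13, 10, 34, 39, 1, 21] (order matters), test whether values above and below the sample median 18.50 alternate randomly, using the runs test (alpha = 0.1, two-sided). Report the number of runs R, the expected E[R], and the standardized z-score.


Step 1: Compute median = 18.50; label A = above, B = below.
Labels in order: AABBBAABBABBAABA  (n_A = 8, n_B = 8)
Step 2: Count runs R = 9.
Step 3: Under H0 (random ordering), E[R] = 2*n_A*n_B/(n_A+n_B) + 1 = 2*8*8/16 + 1 = 9.0000.
        Var[R] = 2*n_A*n_B*(2*n_A*n_B - n_A - n_B) / ((n_A+n_B)^2 * (n_A+n_B-1)) = 14336/3840 = 3.7333.
        SD[R] = 1.9322.
Step 4: R = E[R], so z = 0 with no continuity correction.
Step 5: Two-sided p-value via normal approximation = 2*(1 - Phi(|z|)) = 1.000000.
Step 6: alpha = 0.1. fail to reject H0.

R = 9, z = 0.0000, p = 1.000000, fail to reject H0.


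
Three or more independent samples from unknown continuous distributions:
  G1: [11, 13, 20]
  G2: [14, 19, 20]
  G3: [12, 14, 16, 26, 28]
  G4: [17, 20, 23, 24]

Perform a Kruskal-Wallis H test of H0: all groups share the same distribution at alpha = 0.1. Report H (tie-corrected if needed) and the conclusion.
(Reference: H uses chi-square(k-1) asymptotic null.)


Step 1: Combine all N = 15 observations and assign midranks.
sorted (value, group, rank): (11,G1,1), (12,G3,2), (13,G1,3), (14,G2,4.5), (14,G3,4.5), (16,G3,6), (17,G4,7), (19,G2,8), (20,G1,10), (20,G2,10), (20,G4,10), (23,G4,12), (24,G4,13), (26,G3,14), (28,G3,15)
Step 2: Sum ranks within each group.
R_1 = 14 (n_1 = 3)
R_2 = 22.5 (n_2 = 3)
R_3 = 41.5 (n_3 = 5)
R_4 = 42 (n_4 = 4)
Step 3: H = 12/(N(N+1)) * sum(R_i^2/n_i) - 3(N+1)
     = 12/(15*16) * (14^2/3 + 22.5^2/3 + 41.5^2/5 + 42^2/4) - 3*16
     = 0.050000 * 1019.53 - 48
     = 2.976667.
Step 4: Ties present; correction factor C = 1 - 30/(15^3 - 15) = 0.991071. Corrected H = 2.976667 / 0.991071 = 3.003483.
Step 5: Under H0, H ~ chi^2(3); p-value = 0.391088.
Step 6: alpha = 0.1. fail to reject H0.

H = 3.0035, df = 3, p = 0.391088, fail to reject H0.


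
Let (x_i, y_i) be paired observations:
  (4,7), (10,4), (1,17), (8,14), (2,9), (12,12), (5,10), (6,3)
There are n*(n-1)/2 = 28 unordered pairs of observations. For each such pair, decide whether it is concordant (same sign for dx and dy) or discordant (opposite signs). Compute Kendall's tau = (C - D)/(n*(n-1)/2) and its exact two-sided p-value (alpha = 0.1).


Step 1: Enumerate the 28 unordered pairs (i,j) with i<j and classify each by sign(x_j-x_i) * sign(y_j-y_i).
  (1,2):dx=+6,dy=-3->D; (1,3):dx=-3,dy=+10->D; (1,4):dx=+4,dy=+7->C; (1,5):dx=-2,dy=+2->D
  (1,6):dx=+8,dy=+5->C; (1,7):dx=+1,dy=+3->C; (1,8):dx=+2,dy=-4->D; (2,3):dx=-9,dy=+13->D
  (2,4):dx=-2,dy=+10->D; (2,5):dx=-8,dy=+5->D; (2,6):dx=+2,dy=+8->C; (2,7):dx=-5,dy=+6->D
  (2,8):dx=-4,dy=-1->C; (3,4):dx=+7,dy=-3->D; (3,5):dx=+1,dy=-8->D; (3,6):dx=+11,dy=-5->D
  (3,7):dx=+4,dy=-7->D; (3,8):dx=+5,dy=-14->D; (4,5):dx=-6,dy=-5->C; (4,6):dx=+4,dy=-2->D
  (4,7):dx=-3,dy=-4->C; (4,8):dx=-2,dy=-11->C; (5,6):dx=+10,dy=+3->C; (5,7):dx=+3,dy=+1->C
  (5,8):dx=+4,dy=-6->D; (6,7):dx=-7,dy=-2->C; (6,8):dx=-6,dy=-9->C; (7,8):dx=+1,dy=-7->D
Step 2: C = 12, D = 16, total pairs = 28.
Step 3: tau = (C - D)/(n(n-1)/2) = (12 - 16)/28 = -0.142857.
Step 4: Exact two-sided p-value (enumerate n! = 40320 permutations of y under H0): p = 0.719544.
Step 5: alpha = 0.1. fail to reject H0.

tau_b = -0.1429 (C=12, D=16), p = 0.719544, fail to reject H0.
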